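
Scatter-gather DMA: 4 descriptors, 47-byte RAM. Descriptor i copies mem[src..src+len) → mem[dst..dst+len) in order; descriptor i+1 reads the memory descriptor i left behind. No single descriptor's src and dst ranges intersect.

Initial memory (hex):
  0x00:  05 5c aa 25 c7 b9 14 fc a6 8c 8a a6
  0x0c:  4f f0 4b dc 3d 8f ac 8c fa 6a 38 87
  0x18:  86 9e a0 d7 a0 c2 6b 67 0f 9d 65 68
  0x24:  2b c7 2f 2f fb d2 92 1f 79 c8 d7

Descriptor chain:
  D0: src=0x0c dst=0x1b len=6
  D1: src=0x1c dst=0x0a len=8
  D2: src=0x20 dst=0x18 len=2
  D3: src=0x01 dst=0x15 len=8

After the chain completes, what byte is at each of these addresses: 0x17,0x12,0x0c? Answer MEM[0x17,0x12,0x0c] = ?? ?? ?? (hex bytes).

MEM[0x17,0x12,0x0c] = 25 ac dc

  after D0: wrote 6B at 0x1b = 4ff04bdc3d8f
  after D1: wrote 8B at 0x0a = f04bdc3d8f9d6568
  after D2: wrote 2B at 0x18 = 8f9d
  after D3: wrote 8B at 0x15 = 5caa25c7b914fca6
query mem[0x17]=0x25, mem[0x12]=0xac, mem[0x0c]=0xdc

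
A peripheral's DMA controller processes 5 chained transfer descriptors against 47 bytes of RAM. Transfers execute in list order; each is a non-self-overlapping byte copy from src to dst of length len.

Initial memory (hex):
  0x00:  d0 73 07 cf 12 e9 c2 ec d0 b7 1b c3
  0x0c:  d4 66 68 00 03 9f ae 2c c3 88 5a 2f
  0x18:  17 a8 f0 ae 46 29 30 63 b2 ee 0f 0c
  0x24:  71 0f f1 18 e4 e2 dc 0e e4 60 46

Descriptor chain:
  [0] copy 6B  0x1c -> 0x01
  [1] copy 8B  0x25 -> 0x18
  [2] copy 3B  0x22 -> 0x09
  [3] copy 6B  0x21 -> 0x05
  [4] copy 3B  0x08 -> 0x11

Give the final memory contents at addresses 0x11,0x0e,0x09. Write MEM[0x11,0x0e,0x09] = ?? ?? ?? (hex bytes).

MEM[0x11,0x0e,0x09] = 71 68 0f

D0: mem[0x01..0x06] <- [46 29 30 63 b2 ee]
D1: mem[0x18..0x1f] <- [0f f1 18 e4 e2 dc 0e e4]
D2: mem[0x09..0x0b] <- [0f 0c 71]
D3: mem[0x05..0x0a] <- [ee 0f 0c 71 0f f1]
D4: mem[0x11..0x13] <- [71 0f f1]
query mem[0x11]=0x71, mem[0x0e]=0x68, mem[0x09]=0x0f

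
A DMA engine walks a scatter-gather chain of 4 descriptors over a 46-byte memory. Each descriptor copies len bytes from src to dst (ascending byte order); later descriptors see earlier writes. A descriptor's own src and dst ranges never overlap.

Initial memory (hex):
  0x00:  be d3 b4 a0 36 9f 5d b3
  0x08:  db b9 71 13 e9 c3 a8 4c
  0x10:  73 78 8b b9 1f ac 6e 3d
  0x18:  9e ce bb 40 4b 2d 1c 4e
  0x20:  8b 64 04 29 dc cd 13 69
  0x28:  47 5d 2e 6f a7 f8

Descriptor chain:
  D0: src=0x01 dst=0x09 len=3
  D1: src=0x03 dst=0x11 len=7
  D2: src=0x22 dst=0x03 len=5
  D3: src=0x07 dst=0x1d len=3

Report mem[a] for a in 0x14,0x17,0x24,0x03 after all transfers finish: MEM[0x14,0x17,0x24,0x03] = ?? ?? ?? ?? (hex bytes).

D0: mem[0x09..0x0b] <- [d3 b4 a0]
D1: mem[0x11..0x17] <- [a0 36 9f 5d b3 db d3]
D2: mem[0x03..0x07] <- [04 29 dc cd 13]
D3: mem[0x1d..0x1f] <- [13 db d3]
query mem[0x14]=0x5d, mem[0x17]=0xd3, mem[0x24]=0xdc, mem[0x03]=0x04

MEM[0x14,0x17,0x24,0x03] = 5d d3 dc 04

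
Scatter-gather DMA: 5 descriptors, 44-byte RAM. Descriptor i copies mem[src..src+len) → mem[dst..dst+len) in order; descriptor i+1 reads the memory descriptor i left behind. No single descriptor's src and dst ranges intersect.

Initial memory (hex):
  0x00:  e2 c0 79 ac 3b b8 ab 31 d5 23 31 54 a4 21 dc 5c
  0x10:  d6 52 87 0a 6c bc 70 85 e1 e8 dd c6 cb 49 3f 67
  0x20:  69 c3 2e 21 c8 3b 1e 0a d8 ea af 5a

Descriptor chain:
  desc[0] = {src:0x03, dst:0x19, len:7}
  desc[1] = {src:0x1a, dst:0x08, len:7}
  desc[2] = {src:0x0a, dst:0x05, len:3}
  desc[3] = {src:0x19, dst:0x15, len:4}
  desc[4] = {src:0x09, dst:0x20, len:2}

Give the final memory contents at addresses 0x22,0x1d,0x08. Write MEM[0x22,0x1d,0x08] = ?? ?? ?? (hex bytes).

MEM[0x22,0x1d,0x08] = 2e 31 3b

[0] 0x03->0x19 len=7 : ac 3b b8 ab 31 d5 23
[1] 0x1a->0x08 len=7 : 3b b8 ab 31 d5 23 69
[2] 0x0a->0x05 len=3 : ab 31 d5
[3] 0x19->0x15 len=4 : ac 3b b8 ab
[4] 0x09->0x20 len=2 : b8 ab
query mem[0x22]=0x2e, mem[0x1d]=0x31, mem[0x08]=0x3b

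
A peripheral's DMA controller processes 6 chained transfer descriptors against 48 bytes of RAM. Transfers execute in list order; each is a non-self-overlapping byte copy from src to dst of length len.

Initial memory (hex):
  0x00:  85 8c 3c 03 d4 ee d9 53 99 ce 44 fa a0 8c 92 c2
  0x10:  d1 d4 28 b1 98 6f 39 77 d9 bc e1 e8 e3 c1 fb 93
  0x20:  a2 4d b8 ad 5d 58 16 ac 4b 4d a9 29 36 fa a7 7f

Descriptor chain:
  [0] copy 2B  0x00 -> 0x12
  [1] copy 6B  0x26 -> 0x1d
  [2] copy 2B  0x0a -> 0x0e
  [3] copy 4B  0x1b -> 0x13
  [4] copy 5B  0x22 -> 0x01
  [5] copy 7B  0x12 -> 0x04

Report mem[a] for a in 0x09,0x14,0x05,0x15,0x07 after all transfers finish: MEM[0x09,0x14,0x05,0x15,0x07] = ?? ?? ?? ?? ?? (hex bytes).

MEM[0x09,0x14,0x05,0x15,0x07] = 77 e3 e8 16 16

#0 dst[0x12+2] := {0x85,0x8c}
#1 dst[0x1d+6] := {0x16,0xac,0x4b,0x4d,0xa9,0x29}
#2 dst[0x0e+2] := {0x44,0xfa}
#3 dst[0x13+4] := {0xe8,0xe3,0x16,0xac}
#4 dst[0x01+5] := {0x29,0xad,0x5d,0x58,0x16}
#5 dst[0x04+7] := {0x85,0xe8,0xe3,0x16,0xac,0x77,0xd9}
query mem[0x09]=0x77, mem[0x14]=0xe3, mem[0x05]=0xe8, mem[0x15]=0x16, mem[0x07]=0x16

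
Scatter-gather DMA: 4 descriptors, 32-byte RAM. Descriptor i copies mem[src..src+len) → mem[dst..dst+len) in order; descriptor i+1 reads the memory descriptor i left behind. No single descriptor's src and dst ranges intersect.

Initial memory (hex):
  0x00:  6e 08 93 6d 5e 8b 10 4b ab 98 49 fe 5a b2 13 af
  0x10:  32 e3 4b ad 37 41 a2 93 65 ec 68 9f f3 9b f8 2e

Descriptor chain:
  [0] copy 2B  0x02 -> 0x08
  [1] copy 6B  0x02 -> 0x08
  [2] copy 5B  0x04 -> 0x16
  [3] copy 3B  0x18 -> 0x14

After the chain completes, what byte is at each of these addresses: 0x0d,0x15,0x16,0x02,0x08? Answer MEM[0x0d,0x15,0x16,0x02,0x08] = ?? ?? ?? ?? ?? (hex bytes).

[0] 0x02->0x08 len=2 : 93 6d
[1] 0x02->0x08 len=6 : 93 6d 5e 8b 10 4b
[2] 0x04->0x16 len=5 : 5e 8b 10 4b 93
[3] 0x18->0x14 len=3 : 10 4b 93
query mem[0x0d]=0x4b, mem[0x15]=0x4b, mem[0x16]=0x93, mem[0x02]=0x93, mem[0x08]=0x93

MEM[0x0d,0x15,0x16,0x02,0x08] = 4b 4b 93 93 93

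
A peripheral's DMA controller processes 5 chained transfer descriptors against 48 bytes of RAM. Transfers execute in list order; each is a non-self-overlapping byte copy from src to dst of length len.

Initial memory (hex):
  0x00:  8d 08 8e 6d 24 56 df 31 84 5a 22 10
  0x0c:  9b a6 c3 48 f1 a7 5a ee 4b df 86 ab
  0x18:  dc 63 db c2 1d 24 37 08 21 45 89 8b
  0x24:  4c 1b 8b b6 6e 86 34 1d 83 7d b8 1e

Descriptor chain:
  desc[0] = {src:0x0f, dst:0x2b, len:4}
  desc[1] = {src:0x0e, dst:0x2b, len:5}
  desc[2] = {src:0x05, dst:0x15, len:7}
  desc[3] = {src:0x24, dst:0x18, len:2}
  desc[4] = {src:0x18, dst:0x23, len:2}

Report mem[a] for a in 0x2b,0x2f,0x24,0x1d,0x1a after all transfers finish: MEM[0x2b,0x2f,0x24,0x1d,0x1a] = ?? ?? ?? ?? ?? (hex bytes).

MEM[0x2b,0x2f,0x24,0x1d,0x1a] = c3 5a 1b 24 22

[0] 0x0f->0x2b len=4 : 48 f1 a7 5a
[1] 0x0e->0x2b len=5 : c3 48 f1 a7 5a
[2] 0x05->0x15 len=7 : 56 df 31 84 5a 22 10
[3] 0x24->0x18 len=2 : 4c 1b
[4] 0x18->0x23 len=2 : 4c 1b
query mem[0x2b]=0xc3, mem[0x2f]=0x5a, mem[0x24]=0x1b, mem[0x1d]=0x24, mem[0x1a]=0x22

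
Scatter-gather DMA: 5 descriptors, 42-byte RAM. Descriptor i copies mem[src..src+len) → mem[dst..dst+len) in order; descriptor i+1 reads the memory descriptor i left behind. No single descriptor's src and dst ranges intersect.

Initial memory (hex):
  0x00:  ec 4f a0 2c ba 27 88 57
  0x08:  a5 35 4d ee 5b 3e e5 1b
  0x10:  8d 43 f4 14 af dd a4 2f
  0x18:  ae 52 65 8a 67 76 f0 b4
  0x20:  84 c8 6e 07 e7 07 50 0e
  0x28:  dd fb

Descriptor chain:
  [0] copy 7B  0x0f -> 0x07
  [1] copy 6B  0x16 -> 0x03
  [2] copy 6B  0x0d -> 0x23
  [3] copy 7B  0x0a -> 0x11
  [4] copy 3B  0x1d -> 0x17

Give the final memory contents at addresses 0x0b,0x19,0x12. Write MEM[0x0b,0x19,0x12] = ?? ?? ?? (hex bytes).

MEM[0x0b,0x19,0x12] = 14 b4 14

#0 dst[0x07+7] := {0x1b,0x8d,0x43,0xf4,0x14,0xaf,0xdd}
#1 dst[0x03+6] := {0xa4,0x2f,0xae,0x52,0x65,0x8a}
#2 dst[0x23+6] := {0xdd,0xe5,0x1b,0x8d,0x43,0xf4}
#3 dst[0x11+7] := {0xf4,0x14,0xaf,0xdd,0xe5,0x1b,0x8d}
#4 dst[0x17+3] := {0x76,0xf0,0xb4}
query mem[0x0b]=0x14, mem[0x19]=0xb4, mem[0x12]=0x14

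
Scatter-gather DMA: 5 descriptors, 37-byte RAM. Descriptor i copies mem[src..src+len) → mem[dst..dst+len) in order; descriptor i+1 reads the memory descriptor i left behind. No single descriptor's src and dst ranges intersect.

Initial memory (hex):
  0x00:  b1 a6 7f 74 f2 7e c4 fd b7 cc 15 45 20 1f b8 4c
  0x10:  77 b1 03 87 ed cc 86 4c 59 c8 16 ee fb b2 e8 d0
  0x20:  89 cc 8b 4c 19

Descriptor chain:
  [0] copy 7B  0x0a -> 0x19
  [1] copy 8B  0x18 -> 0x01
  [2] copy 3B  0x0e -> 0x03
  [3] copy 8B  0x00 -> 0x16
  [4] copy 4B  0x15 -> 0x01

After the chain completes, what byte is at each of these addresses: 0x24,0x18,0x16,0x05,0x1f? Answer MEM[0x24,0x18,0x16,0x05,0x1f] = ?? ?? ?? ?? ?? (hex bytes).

MEM[0x24,0x18,0x16,0x05,0x1f] = 19 15 b1 77 77

D0: mem[0x19..0x1f] <- [15 45 20 1f b8 4c 77]
D1: mem[0x01..0x08] <- [59 15 45 20 1f b8 4c 77]
D2: mem[0x03..0x05] <- [b8 4c 77]
D3: mem[0x16..0x1d] <- [b1 59 15 b8 4c 77 b8 4c]
D4: mem[0x01..0x04] <- [cc b1 59 15]
query mem[0x24]=0x19, mem[0x18]=0x15, mem[0x16]=0xb1, mem[0x05]=0x77, mem[0x1f]=0x77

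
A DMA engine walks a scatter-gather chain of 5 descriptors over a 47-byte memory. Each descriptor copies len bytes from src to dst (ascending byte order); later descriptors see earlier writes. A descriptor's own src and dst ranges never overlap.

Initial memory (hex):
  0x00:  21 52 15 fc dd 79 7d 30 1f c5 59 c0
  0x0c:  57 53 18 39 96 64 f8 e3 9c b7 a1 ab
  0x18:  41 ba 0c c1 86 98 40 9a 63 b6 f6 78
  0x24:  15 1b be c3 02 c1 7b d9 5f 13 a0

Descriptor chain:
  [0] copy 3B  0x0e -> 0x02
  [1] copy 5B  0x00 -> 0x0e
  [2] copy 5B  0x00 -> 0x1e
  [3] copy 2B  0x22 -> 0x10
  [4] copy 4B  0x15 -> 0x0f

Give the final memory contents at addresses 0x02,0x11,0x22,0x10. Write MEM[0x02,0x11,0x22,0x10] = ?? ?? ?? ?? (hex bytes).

MEM[0x02,0x11,0x22,0x10] = 18 ab 96 a1

#0 dst[0x02+3] := {0x18,0x39,0x96}
#1 dst[0x0e+5] := {0x21,0x52,0x18,0x39,0x96}
#2 dst[0x1e+5] := {0x21,0x52,0x18,0x39,0x96}
#3 dst[0x10+2] := {0x96,0x78}
#4 dst[0x0f+4] := {0xb7,0xa1,0xab,0x41}
query mem[0x02]=0x18, mem[0x11]=0xab, mem[0x22]=0x96, mem[0x10]=0xa1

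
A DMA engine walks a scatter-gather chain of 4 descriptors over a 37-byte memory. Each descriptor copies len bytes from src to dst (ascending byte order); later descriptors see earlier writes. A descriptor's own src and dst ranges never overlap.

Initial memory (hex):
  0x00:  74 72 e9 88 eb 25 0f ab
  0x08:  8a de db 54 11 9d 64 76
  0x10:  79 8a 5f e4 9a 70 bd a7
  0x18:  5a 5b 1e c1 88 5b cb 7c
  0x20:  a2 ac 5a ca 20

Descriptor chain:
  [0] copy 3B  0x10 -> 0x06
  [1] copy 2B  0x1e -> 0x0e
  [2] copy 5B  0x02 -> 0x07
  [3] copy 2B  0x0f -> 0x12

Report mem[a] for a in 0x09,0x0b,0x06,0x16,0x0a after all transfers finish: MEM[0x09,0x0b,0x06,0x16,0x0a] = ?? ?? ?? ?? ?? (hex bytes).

[0] 0x10->0x06 len=3 : 79 8a 5f
[1] 0x1e->0x0e len=2 : cb 7c
[2] 0x02->0x07 len=5 : e9 88 eb 25 79
[3] 0x0f->0x12 len=2 : 7c 79
query mem[0x09]=0xeb, mem[0x0b]=0x79, mem[0x06]=0x79, mem[0x16]=0xbd, mem[0x0a]=0x25

MEM[0x09,0x0b,0x06,0x16,0x0a] = eb 79 79 bd 25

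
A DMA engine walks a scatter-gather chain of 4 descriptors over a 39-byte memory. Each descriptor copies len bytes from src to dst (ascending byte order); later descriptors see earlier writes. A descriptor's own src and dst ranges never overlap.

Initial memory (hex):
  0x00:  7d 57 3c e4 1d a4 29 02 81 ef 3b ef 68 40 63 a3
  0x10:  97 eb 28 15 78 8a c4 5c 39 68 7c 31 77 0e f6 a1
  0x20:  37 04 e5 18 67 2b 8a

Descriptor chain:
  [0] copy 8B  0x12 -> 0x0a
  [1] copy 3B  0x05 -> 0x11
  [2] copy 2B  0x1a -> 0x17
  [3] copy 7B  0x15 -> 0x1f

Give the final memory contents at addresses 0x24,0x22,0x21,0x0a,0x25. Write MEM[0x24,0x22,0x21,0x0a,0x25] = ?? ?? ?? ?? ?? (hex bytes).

MEM[0x24,0x22,0x21,0x0a,0x25] = 7c 31 7c 28 31

  after D0: wrote 8B at 0x0a = 2815788ac45c3968
  after D1: wrote 3B at 0x11 = a42902
  after D2: wrote 2B at 0x17 = 7c31
  after D3: wrote 7B at 0x1f = 8ac47c31687c31
query mem[0x24]=0x7c, mem[0x22]=0x31, mem[0x21]=0x7c, mem[0x0a]=0x28, mem[0x25]=0x31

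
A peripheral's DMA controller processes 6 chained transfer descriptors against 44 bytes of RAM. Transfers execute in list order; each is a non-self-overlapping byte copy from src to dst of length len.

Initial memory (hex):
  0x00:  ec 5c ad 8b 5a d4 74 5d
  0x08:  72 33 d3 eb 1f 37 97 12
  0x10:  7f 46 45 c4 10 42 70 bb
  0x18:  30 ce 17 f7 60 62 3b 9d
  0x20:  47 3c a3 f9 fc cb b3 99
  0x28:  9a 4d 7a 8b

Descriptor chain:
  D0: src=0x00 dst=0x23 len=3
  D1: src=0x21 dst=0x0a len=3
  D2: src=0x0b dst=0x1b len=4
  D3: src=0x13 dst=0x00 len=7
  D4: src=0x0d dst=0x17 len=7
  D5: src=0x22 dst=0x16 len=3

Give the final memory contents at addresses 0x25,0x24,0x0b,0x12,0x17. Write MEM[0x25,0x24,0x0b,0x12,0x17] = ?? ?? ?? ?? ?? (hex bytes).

MEM[0x25,0x24,0x0b,0x12,0x17] = ad 5c a3 45 ec

#0 dst[0x23+3] := {0xec,0x5c,0xad}
#1 dst[0x0a+3] := {0x3c,0xa3,0xec}
#2 dst[0x1b+4] := {0xa3,0xec,0x37,0x97}
#3 dst[0x00+7] := {0xc4,0x10,0x42,0x70,0xbb,0x30,0xce}
#4 dst[0x17+7] := {0x37,0x97,0x12,0x7f,0x46,0x45,0xc4}
#5 dst[0x16+3] := {0xa3,0xec,0x5c}
query mem[0x25]=0xad, mem[0x24]=0x5c, mem[0x0b]=0xa3, mem[0x12]=0x45, mem[0x17]=0xec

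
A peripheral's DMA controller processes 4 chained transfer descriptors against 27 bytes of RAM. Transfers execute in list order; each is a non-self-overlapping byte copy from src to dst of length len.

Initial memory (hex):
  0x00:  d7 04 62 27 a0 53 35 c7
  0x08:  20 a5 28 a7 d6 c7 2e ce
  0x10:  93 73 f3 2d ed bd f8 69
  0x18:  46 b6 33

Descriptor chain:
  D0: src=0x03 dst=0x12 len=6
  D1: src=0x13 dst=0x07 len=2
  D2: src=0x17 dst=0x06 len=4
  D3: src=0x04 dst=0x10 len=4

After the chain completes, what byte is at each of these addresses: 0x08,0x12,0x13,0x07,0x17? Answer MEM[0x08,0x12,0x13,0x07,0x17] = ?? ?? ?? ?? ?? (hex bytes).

MEM[0x08,0x12,0x13,0x07,0x17] = b6 20 46 46 20

D0: mem[0x12..0x17] <- [27 a0 53 35 c7 20]
D1: mem[0x07..0x08] <- [a0 53]
D2: mem[0x06..0x09] <- [20 46 b6 33]
D3: mem[0x10..0x13] <- [a0 53 20 46]
query mem[0x08]=0xb6, mem[0x12]=0x20, mem[0x13]=0x46, mem[0x07]=0x46, mem[0x17]=0x20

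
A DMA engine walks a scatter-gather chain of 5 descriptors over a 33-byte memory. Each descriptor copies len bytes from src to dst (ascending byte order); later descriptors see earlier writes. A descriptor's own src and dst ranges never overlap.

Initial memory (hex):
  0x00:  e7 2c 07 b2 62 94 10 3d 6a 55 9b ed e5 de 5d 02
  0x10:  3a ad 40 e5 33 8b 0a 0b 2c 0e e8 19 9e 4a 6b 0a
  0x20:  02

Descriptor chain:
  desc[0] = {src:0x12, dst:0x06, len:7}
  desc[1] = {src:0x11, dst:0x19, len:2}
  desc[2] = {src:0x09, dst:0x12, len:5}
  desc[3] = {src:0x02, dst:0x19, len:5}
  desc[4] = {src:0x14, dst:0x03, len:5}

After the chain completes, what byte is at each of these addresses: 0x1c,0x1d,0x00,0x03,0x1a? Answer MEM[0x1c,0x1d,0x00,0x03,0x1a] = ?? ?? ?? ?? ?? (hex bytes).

MEM[0x1c,0x1d,0x00,0x03,0x1a] = 94 40 e7 0b b2

D0: mem[0x06..0x0c] <- [40 e5 33 8b 0a 0b 2c]
D1: mem[0x19..0x1a] <- [ad 40]
D2: mem[0x12..0x16] <- [8b 0a 0b 2c de]
D3: mem[0x19..0x1d] <- [07 b2 62 94 40]
D4: mem[0x03..0x07] <- [0b 2c de 0b 2c]
query mem[0x1c]=0x94, mem[0x1d]=0x40, mem[0x00]=0xe7, mem[0x03]=0x0b, mem[0x1a]=0xb2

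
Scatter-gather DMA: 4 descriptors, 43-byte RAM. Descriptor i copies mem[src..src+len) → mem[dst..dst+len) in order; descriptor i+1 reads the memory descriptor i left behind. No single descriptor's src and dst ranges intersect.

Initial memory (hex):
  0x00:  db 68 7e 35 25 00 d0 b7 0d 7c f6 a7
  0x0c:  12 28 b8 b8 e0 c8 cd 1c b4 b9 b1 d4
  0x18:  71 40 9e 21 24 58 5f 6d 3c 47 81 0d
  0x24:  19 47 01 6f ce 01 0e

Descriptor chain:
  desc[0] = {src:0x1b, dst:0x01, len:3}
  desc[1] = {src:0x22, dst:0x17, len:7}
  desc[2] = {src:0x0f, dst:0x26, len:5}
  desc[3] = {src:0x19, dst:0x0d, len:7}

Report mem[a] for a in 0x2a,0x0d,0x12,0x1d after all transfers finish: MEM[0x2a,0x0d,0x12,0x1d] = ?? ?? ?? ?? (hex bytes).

MEM[0x2a,0x0d,0x12,0x1d] = 1c 19 5f ce

[0] 0x1b->0x01 len=3 : 21 24 58
[1] 0x22->0x17 len=7 : 81 0d 19 47 01 6f ce
[2] 0x0f->0x26 len=5 : b8 e0 c8 cd 1c
[3] 0x19->0x0d len=7 : 19 47 01 6f ce 5f 6d
query mem[0x2a]=0x1c, mem[0x0d]=0x19, mem[0x12]=0x5f, mem[0x1d]=0xce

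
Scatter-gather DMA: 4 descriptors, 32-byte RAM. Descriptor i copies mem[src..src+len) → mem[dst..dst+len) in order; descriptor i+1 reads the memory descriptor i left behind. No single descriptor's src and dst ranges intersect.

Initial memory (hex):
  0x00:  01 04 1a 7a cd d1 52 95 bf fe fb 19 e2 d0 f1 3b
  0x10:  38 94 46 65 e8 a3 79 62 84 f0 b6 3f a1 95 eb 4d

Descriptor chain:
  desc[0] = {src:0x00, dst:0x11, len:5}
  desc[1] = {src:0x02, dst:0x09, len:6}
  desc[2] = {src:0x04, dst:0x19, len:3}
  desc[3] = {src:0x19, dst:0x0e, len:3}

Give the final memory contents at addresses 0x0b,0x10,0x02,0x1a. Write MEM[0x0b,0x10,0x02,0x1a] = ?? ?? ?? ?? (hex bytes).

MEM[0x0b,0x10,0x02,0x1a] = cd 52 1a d1

[0] 0x00->0x11 len=5 : 01 04 1a 7a cd
[1] 0x02->0x09 len=6 : 1a 7a cd d1 52 95
[2] 0x04->0x19 len=3 : cd d1 52
[3] 0x19->0x0e len=3 : cd d1 52
query mem[0x0b]=0xcd, mem[0x10]=0x52, mem[0x02]=0x1a, mem[0x1a]=0xd1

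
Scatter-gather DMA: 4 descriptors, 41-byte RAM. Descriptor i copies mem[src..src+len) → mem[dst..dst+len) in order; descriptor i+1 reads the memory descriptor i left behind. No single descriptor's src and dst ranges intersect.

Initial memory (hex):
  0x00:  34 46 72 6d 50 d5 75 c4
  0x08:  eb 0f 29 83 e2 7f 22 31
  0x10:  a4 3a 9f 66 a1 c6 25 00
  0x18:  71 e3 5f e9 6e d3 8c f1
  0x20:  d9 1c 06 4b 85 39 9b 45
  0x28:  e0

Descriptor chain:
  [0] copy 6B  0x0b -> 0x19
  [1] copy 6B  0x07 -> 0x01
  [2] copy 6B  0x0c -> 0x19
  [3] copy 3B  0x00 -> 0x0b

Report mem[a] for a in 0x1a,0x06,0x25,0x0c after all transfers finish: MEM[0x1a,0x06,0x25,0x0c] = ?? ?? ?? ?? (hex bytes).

MEM[0x1a,0x06,0x25,0x0c] = 7f e2 39 c4

  after D0: wrote 6B at 0x19 = 83e27f2231a4
  after D1: wrote 6B at 0x01 = c4eb0f2983e2
  after D2: wrote 6B at 0x19 = e27f2231a43a
  after D3: wrote 3B at 0x0b = 34c4eb
query mem[0x1a]=0x7f, mem[0x06]=0xe2, mem[0x25]=0x39, mem[0x0c]=0xc4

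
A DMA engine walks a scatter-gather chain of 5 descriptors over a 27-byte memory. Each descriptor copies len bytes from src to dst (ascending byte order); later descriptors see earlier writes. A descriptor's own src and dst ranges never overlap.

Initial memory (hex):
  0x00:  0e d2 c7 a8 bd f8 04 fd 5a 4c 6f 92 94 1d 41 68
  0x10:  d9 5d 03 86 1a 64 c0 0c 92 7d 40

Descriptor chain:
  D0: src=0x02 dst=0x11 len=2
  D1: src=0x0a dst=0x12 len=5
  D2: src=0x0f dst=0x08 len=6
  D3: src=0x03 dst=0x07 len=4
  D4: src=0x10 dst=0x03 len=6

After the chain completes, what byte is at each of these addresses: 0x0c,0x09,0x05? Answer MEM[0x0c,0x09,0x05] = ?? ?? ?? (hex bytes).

MEM[0x0c,0x09,0x05] = 92 f8 6f

[0] 0x02->0x11 len=2 : c7 a8
[1] 0x0a->0x12 len=5 : 6f 92 94 1d 41
[2] 0x0f->0x08 len=6 : 68 d9 c7 6f 92 94
[3] 0x03->0x07 len=4 : a8 bd f8 04
[4] 0x10->0x03 len=6 : d9 c7 6f 92 94 1d
query mem[0x0c]=0x92, mem[0x09]=0xf8, mem[0x05]=0x6f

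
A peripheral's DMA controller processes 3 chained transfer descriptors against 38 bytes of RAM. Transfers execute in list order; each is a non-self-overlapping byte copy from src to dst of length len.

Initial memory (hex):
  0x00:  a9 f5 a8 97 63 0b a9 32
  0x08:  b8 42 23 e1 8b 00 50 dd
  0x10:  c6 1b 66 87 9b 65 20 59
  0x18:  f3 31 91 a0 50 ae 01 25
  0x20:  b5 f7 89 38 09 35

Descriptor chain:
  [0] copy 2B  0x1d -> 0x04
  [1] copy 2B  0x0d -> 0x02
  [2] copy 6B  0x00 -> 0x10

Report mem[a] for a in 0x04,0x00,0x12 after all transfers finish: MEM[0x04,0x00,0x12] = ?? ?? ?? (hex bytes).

D0: mem[0x04..0x05] <- [ae 01]
D1: mem[0x02..0x03] <- [00 50]
D2: mem[0x10..0x15] <- [a9 f5 00 50 ae 01]
query mem[0x04]=0xae, mem[0x00]=0xa9, mem[0x12]=0x00

MEM[0x04,0x00,0x12] = ae a9 00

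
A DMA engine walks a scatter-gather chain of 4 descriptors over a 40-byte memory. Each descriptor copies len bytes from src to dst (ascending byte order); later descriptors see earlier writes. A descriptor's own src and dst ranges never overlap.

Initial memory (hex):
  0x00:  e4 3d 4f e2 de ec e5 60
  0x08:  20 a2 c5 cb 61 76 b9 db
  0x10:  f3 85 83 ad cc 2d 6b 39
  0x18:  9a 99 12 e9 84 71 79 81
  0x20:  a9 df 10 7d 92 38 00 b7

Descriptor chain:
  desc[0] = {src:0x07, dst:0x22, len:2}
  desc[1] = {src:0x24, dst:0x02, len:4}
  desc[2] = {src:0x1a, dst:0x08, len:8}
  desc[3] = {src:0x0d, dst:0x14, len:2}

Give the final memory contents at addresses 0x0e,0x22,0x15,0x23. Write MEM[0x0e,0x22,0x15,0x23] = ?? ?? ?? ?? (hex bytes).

MEM[0x0e,0x22,0x15,0x23] = a9 60 a9 20

  after D0: wrote 2B at 0x22 = 6020
  after D1: wrote 4B at 0x02 = 923800b7
  after D2: wrote 8B at 0x08 = 12e984717981a9df
  after D3: wrote 2B at 0x14 = 81a9
query mem[0x0e]=0xa9, mem[0x22]=0x60, mem[0x15]=0xa9, mem[0x23]=0x20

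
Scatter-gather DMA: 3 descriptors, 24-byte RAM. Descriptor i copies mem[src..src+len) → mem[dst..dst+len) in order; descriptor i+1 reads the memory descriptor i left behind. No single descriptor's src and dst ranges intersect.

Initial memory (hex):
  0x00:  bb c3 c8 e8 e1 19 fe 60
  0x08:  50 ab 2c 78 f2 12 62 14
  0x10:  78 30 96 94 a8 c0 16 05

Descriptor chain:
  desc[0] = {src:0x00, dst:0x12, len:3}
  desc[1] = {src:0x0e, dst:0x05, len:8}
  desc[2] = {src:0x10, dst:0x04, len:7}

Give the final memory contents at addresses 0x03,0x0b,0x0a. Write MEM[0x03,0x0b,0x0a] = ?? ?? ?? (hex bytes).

#0 dst[0x12+3] := {0xbb,0xc3,0xc8}
#1 dst[0x05+8] := {0x62,0x14,0x78,0x30,0xbb,0xc3,0xc8,0xc0}
#2 dst[0x04+7] := {0x78,0x30,0xbb,0xc3,0xc8,0xc0,0x16}
query mem[0x03]=0xe8, mem[0x0b]=0xc8, mem[0x0a]=0x16

MEM[0x03,0x0b,0x0a] = e8 c8 16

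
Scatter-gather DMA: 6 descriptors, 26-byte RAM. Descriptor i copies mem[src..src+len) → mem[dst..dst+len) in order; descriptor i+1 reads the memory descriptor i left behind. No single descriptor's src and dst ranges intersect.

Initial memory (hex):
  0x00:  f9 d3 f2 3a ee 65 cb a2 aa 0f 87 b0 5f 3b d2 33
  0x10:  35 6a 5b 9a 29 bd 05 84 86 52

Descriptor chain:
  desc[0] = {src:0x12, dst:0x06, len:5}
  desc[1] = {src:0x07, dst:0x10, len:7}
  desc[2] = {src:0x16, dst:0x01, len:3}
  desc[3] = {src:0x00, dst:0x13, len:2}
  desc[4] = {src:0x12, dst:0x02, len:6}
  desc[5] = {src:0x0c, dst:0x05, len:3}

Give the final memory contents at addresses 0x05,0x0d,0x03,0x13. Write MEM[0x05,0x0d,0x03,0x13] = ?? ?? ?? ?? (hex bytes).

MEM[0x05,0x0d,0x03,0x13] = 5f 3b f9 f9

  after D0: wrote 5B at 0x06 = 5b9a29bd05
  after D1: wrote 7B at 0x10 = 9a29bd05b05f3b
  after D2: wrote 3B at 0x01 = 3b8486
  after D3: wrote 2B at 0x13 = f93b
  after D4: wrote 6B at 0x02 = bdf93b5f3b84
  after D5: wrote 3B at 0x05 = 5f3bd2
query mem[0x05]=0x5f, mem[0x0d]=0x3b, mem[0x03]=0xf9, mem[0x13]=0xf9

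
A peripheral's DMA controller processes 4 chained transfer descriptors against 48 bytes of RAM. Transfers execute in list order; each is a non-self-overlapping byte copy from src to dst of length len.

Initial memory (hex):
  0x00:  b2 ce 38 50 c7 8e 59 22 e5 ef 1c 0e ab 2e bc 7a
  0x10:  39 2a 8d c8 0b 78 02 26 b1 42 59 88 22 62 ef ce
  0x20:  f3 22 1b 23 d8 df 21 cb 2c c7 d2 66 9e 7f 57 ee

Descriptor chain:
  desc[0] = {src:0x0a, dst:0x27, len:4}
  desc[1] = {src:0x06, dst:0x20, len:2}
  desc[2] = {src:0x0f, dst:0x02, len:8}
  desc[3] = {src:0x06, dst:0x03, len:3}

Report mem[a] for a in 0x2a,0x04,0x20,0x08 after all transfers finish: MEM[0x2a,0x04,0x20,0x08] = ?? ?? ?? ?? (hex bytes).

  after D0: wrote 4B at 0x27 = 1c0eab2e
  after D1: wrote 2B at 0x20 = 5922
  after D2: wrote 8B at 0x02 = 7a392a8dc80b7802
  after D3: wrote 3B at 0x03 = c80b78
query mem[0x2a]=0x2e, mem[0x04]=0x0b, mem[0x20]=0x59, mem[0x08]=0x78

MEM[0x2a,0x04,0x20,0x08] = 2e 0b 59 78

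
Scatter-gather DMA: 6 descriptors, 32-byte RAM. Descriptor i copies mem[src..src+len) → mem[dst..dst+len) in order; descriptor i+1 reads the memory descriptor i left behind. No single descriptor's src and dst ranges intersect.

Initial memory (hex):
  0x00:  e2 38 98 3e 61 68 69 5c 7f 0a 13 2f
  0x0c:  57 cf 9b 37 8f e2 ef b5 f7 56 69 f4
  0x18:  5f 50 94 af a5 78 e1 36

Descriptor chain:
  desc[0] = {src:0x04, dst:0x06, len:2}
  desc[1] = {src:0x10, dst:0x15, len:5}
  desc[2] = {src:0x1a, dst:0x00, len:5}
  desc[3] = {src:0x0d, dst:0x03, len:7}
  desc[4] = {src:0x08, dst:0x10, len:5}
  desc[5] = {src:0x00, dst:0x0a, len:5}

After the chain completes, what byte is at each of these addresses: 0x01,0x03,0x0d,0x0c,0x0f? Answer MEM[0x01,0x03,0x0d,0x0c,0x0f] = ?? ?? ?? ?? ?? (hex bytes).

MEM[0x01,0x03,0x0d,0x0c,0x0f] = af cf cf a5 37

#0 dst[0x06+2] := {0x61,0x68}
#1 dst[0x15+5] := {0x8f,0xe2,0xef,0xb5,0xf7}
#2 dst[0x00+5] := {0x94,0xaf,0xa5,0x78,0xe1}
#3 dst[0x03+7] := {0xcf,0x9b,0x37,0x8f,0xe2,0xef,0xb5}
#4 dst[0x10+5] := {0xef,0xb5,0x13,0x2f,0x57}
#5 dst[0x0a+5] := {0x94,0xaf,0xa5,0xcf,0x9b}
query mem[0x01]=0xaf, mem[0x03]=0xcf, mem[0x0d]=0xcf, mem[0x0c]=0xa5, mem[0x0f]=0x37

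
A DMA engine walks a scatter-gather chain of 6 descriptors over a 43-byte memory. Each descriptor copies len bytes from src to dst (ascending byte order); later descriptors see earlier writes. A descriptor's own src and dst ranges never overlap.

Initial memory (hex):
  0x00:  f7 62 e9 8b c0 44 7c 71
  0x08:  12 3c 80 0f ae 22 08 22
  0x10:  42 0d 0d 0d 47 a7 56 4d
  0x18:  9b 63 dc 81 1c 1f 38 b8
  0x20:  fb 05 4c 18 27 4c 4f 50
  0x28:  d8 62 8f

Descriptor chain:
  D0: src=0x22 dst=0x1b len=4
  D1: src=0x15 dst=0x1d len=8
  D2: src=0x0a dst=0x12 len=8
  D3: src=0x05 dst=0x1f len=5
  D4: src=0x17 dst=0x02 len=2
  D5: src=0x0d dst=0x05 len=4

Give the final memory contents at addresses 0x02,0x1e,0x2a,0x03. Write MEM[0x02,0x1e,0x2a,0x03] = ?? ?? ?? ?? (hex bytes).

MEM[0x02,0x1e,0x2a,0x03] = 22 56 8f 42

#0 dst[0x1b+4] := {0x4c,0x18,0x27,0x4c}
#1 dst[0x1d+8] := {0xa7,0x56,0x4d,0x9b,0x63,0xdc,0x4c,0x18}
#2 dst[0x12+8] := {0x80,0x0f,0xae,0x22,0x08,0x22,0x42,0x0d}
#3 dst[0x1f+5] := {0x44,0x7c,0x71,0x12,0x3c}
#4 dst[0x02+2] := {0x22,0x42}
#5 dst[0x05+4] := {0x22,0x08,0x22,0x42}
query mem[0x02]=0x22, mem[0x1e]=0x56, mem[0x2a]=0x8f, mem[0x03]=0x42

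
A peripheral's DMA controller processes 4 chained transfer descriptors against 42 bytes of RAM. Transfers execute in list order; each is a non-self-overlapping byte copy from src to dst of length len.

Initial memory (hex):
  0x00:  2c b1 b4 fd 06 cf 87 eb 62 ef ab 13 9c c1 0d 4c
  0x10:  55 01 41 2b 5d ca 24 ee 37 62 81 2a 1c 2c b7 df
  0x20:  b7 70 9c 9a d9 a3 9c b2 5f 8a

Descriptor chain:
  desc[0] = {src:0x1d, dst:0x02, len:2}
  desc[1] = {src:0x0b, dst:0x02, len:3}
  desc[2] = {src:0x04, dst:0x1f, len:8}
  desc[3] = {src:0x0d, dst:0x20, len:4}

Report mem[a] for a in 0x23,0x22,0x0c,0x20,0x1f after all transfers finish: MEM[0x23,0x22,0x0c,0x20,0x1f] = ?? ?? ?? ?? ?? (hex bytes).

D0: mem[0x02..0x03] <- [2c b7]
D1: mem[0x02..0x04] <- [13 9c c1]
D2: mem[0x1f..0x26] <- [c1 cf 87 eb 62 ef ab 13]
D3: mem[0x20..0x23] <- [c1 0d 4c 55]
query mem[0x23]=0x55, mem[0x22]=0x4c, mem[0x0c]=0x9c, mem[0x20]=0xc1, mem[0x1f]=0xc1

MEM[0x23,0x22,0x0c,0x20,0x1f] = 55 4c 9c c1 c1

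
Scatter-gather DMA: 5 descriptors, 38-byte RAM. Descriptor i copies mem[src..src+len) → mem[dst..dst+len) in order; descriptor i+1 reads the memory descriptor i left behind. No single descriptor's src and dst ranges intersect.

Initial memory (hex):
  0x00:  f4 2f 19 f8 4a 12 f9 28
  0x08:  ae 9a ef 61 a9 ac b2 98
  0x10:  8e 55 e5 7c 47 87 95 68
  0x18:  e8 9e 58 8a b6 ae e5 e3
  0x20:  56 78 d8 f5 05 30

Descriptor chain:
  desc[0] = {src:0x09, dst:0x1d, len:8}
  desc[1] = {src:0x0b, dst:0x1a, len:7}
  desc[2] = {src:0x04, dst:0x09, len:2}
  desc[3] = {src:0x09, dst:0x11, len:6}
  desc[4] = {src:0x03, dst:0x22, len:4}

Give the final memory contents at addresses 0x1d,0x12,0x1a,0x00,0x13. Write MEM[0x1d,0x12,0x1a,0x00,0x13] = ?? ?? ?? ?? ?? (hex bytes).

MEM[0x1d,0x12,0x1a,0x00,0x13] = b2 12 61 f4 61

  after D0: wrote 8B at 0x1d = 9aef61a9acb2988e
  after D1: wrote 7B at 0x1a = 61a9acb2988e55
  after D2: wrote 2B at 0x09 = 4a12
  after D3: wrote 6B at 0x11 = 4a1261a9acb2
  after D4: wrote 4B at 0x22 = f84a12f9
query mem[0x1d]=0xb2, mem[0x12]=0x12, mem[0x1a]=0x61, mem[0x00]=0xf4, mem[0x13]=0x61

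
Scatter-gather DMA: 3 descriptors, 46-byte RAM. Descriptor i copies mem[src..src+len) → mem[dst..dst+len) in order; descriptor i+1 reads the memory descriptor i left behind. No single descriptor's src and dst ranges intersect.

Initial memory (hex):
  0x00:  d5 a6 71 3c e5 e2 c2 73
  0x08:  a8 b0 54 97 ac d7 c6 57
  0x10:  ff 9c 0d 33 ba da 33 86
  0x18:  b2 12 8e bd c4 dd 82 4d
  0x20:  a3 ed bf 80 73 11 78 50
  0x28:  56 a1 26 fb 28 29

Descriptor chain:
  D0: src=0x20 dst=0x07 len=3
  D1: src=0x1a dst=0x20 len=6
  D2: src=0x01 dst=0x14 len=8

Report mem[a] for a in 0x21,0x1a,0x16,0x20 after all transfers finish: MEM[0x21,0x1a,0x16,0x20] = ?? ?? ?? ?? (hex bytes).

#0 dst[0x07+3] := {0xa3,0xed,0xbf}
#1 dst[0x20+6] := {0x8e,0xbd,0xc4,0xdd,0x82,0x4d}
#2 dst[0x14+8] := {0xa6,0x71,0x3c,0xe5,0xe2,0xc2,0xa3,0xed}
query mem[0x21]=0xbd, mem[0x1a]=0xa3, mem[0x16]=0x3c, mem[0x20]=0x8e

MEM[0x21,0x1a,0x16,0x20] = bd a3 3c 8e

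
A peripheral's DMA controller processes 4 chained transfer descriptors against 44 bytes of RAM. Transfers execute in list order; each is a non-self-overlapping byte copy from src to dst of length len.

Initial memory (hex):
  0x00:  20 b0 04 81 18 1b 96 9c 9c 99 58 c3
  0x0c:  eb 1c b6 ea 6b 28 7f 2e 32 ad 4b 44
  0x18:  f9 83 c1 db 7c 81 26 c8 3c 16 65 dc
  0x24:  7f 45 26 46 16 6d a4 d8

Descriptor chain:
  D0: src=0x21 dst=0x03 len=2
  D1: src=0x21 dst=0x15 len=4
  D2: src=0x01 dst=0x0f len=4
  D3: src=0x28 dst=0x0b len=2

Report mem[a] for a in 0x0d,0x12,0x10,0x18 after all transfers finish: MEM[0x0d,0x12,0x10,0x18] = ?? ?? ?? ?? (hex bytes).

#0 dst[0x03+2] := {0x16,0x65}
#1 dst[0x15+4] := {0x16,0x65,0xdc,0x7f}
#2 dst[0x0f+4] := {0xb0,0x04,0x16,0x65}
#3 dst[0x0b+2] := {0x16,0x6d}
query mem[0x0d]=0x1c, mem[0x12]=0x65, mem[0x10]=0x04, mem[0x18]=0x7f

MEM[0x0d,0x12,0x10,0x18] = 1c 65 04 7f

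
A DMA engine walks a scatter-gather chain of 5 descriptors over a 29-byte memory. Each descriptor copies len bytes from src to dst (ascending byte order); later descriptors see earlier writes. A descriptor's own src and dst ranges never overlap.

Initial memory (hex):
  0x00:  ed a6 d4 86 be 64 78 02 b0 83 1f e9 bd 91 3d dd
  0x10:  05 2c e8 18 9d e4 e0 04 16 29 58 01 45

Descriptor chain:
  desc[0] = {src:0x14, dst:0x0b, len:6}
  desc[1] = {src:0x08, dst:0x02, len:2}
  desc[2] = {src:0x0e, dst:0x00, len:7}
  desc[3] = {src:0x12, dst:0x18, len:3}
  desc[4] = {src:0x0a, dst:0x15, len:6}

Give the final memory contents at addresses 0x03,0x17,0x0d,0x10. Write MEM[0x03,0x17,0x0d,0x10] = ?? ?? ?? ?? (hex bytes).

#0 dst[0x0b+6] := {0x9d,0xe4,0xe0,0x04,0x16,0x29}
#1 dst[0x02+2] := {0xb0,0x83}
#2 dst[0x00+7] := {0x04,0x16,0x29,0x2c,0xe8,0x18,0x9d}
#3 dst[0x18+3] := {0xe8,0x18,0x9d}
#4 dst[0x15+6] := {0x1f,0x9d,0xe4,0xe0,0x04,0x16}
query mem[0x03]=0x2c, mem[0x17]=0xe4, mem[0x0d]=0xe0, mem[0x10]=0x29

MEM[0x03,0x17,0x0d,0x10] = 2c e4 e0 29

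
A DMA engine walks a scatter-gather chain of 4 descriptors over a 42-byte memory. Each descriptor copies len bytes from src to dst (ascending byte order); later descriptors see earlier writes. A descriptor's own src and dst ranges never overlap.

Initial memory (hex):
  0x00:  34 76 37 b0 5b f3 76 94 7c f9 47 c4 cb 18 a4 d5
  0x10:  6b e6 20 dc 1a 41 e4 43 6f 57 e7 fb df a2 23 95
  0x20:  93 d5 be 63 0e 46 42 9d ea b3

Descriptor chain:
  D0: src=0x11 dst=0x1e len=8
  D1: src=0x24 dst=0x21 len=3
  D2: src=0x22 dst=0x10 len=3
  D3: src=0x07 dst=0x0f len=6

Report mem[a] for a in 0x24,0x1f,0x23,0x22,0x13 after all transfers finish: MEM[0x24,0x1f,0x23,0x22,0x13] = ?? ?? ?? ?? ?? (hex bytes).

#0 dst[0x1e+8] := {0xe6,0x20,0xdc,0x1a,0x41,0xe4,0x43,0x6f}
#1 dst[0x21+3] := {0x43,0x6f,0x42}
#2 dst[0x10+3] := {0x6f,0x42,0x43}
#3 dst[0x0f+6] := {0x94,0x7c,0xf9,0x47,0xc4,0xcb}
query mem[0x24]=0x43, mem[0x1f]=0x20, mem[0x23]=0x42, mem[0x22]=0x6f, mem[0x13]=0xc4

MEM[0x24,0x1f,0x23,0x22,0x13] = 43 20 42 6f c4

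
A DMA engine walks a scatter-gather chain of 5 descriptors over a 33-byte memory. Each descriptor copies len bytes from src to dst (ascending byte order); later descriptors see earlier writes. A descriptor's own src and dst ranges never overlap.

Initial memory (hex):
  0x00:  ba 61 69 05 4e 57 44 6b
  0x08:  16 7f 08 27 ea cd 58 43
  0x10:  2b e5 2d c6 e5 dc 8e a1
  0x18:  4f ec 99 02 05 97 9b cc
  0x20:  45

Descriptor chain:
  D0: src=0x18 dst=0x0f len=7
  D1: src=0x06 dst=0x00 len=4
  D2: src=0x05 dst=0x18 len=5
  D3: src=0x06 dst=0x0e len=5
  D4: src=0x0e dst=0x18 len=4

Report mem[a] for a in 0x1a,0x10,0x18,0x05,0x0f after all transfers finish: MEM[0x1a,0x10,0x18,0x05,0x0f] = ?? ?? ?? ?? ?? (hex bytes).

  after D0: wrote 7B at 0x0f = 4fec990205979b
  after D1: wrote 4B at 0x00 = 446b167f
  after D2: wrote 5B at 0x18 = 57446b167f
  after D3: wrote 5B at 0x0e = 446b167f08
  after D4: wrote 4B at 0x18 = 446b167f
query mem[0x1a]=0x16, mem[0x10]=0x16, mem[0x18]=0x44, mem[0x05]=0x57, mem[0x0f]=0x6b

MEM[0x1a,0x10,0x18,0x05,0x0f] = 16 16 44 57 6b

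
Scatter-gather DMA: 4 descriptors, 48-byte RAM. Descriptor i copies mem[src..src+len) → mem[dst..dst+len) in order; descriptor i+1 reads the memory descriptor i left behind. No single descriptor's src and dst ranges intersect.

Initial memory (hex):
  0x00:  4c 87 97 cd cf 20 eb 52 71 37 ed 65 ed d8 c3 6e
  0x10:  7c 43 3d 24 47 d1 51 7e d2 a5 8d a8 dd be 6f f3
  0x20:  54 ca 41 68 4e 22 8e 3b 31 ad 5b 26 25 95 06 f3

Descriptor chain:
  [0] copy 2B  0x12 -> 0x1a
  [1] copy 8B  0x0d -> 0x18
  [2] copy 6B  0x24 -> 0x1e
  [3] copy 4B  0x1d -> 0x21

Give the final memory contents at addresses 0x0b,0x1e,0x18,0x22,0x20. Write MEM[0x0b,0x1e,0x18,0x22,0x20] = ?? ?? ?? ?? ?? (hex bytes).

MEM[0x0b,0x1e,0x18,0x22,0x20] = 65 4e d8 4e 8e

D0: mem[0x1a..0x1b] <- [3d 24]
D1: mem[0x18..0x1f] <- [d8 c3 6e 7c 43 3d 24 47]
D2: mem[0x1e..0x23] <- [4e 22 8e 3b 31 ad]
D3: mem[0x21..0x24] <- [3d 4e 22 8e]
query mem[0x0b]=0x65, mem[0x1e]=0x4e, mem[0x18]=0xd8, mem[0x22]=0x4e, mem[0x20]=0x8e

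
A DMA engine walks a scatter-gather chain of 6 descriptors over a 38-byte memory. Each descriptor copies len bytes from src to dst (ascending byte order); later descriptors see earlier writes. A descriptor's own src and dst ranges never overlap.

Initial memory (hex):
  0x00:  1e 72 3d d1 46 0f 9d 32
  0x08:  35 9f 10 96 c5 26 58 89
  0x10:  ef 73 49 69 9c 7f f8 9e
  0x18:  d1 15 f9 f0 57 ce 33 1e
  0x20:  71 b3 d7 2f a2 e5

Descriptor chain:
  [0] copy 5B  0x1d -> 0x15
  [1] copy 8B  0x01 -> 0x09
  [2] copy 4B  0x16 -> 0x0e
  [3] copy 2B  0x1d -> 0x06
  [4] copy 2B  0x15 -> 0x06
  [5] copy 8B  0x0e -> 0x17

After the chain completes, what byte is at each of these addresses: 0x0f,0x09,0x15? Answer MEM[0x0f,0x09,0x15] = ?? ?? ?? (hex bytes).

[0] 0x1d->0x15 len=5 : ce 33 1e 71 b3
[1] 0x01->0x09 len=8 : 72 3d d1 46 0f 9d 32 35
[2] 0x16->0x0e len=4 : 33 1e 71 b3
[3] 0x1d->0x06 len=2 : ce 33
[4] 0x15->0x06 len=2 : ce 33
[5] 0x0e->0x17 len=8 : 33 1e 71 b3 49 69 9c ce
query mem[0x0f]=0x1e, mem[0x09]=0x72, mem[0x15]=0xce

MEM[0x0f,0x09,0x15] = 1e 72 ce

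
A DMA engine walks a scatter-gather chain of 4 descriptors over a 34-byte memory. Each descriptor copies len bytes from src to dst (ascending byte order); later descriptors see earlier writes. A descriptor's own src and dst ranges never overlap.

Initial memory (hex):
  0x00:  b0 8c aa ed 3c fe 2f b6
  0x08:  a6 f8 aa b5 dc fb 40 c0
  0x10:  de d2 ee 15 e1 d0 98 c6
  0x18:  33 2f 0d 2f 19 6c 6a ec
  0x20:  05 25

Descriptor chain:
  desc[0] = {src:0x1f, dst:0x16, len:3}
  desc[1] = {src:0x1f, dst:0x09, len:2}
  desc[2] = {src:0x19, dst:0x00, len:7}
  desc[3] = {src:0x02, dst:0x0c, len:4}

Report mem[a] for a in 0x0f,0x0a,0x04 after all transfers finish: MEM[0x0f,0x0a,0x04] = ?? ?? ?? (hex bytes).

D0: mem[0x16..0x18] <- [ec 05 25]
D1: mem[0x09..0x0a] <- [ec 05]
D2: mem[0x00..0x06] <- [2f 0d 2f 19 6c 6a ec]
D3: mem[0x0c..0x0f] <- [2f 19 6c 6a]
query mem[0x0f]=0x6a, mem[0x0a]=0x05, mem[0x04]=0x6c

MEM[0x0f,0x0a,0x04] = 6a 05 6c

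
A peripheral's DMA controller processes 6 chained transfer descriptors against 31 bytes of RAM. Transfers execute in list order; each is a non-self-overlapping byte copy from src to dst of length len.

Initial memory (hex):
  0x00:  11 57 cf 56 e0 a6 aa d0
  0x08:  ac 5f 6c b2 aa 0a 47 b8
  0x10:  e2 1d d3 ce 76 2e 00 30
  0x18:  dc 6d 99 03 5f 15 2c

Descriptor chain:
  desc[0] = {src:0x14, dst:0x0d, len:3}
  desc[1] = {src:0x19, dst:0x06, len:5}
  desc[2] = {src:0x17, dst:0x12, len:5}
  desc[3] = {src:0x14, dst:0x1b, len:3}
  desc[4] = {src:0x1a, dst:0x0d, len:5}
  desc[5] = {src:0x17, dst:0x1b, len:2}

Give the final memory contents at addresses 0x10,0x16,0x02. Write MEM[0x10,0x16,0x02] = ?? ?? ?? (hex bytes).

[0] 0x14->0x0d len=3 : 76 2e 00
[1] 0x19->0x06 len=5 : 6d 99 03 5f 15
[2] 0x17->0x12 len=5 : 30 dc 6d 99 03
[3] 0x14->0x1b len=3 : 6d 99 03
[4] 0x1a->0x0d len=5 : 99 6d 99 03 2c
[5] 0x17->0x1b len=2 : 30 dc
query mem[0x10]=0x03, mem[0x16]=0x03, mem[0x02]=0xcf

MEM[0x10,0x16,0x02] = 03 03 cf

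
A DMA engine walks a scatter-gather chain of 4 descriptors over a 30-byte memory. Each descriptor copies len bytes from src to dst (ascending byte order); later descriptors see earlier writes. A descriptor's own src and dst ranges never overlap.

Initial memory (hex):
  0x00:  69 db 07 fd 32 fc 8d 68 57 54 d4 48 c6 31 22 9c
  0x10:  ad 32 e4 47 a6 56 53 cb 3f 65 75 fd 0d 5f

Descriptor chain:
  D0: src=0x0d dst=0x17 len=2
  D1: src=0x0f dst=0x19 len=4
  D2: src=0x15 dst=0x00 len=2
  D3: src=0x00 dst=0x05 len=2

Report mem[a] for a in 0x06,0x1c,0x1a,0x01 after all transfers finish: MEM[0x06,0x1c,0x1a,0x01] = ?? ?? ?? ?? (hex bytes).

MEM[0x06,0x1c,0x1a,0x01] = 53 e4 ad 53

#0 dst[0x17+2] := {0x31,0x22}
#1 dst[0x19+4] := {0x9c,0xad,0x32,0xe4}
#2 dst[0x00+2] := {0x56,0x53}
#3 dst[0x05+2] := {0x56,0x53}
query mem[0x06]=0x53, mem[0x1c]=0xe4, mem[0x1a]=0xad, mem[0x01]=0x53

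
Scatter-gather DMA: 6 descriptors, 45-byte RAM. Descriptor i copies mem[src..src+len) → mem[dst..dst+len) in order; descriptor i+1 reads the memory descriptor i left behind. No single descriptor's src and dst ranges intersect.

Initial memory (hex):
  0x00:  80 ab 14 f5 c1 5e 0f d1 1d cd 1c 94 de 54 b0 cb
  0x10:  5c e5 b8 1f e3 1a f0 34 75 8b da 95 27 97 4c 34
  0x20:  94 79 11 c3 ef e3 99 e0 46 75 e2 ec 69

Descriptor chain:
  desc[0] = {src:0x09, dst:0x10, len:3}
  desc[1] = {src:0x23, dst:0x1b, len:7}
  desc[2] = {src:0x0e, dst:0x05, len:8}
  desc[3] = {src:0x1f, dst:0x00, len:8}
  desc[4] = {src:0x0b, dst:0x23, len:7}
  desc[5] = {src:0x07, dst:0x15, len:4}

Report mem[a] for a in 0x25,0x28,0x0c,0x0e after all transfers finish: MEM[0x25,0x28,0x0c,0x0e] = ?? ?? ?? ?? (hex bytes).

MEM[0x25,0x28,0x0c,0x0e] = 54 cd 1a b0

  after D0: wrote 3B at 0x10 = cd1c94
  after D1: wrote 7B at 0x1b = c3efe399e04675
  after D2: wrote 8B at 0x05 = b0cbcd1c941fe31a
  after D3: wrote 8B at 0x00 = e0467511c3efe399
  after D4: wrote 7B at 0x23 = e31a54b0cbcd1c
  after D5: wrote 4B at 0x15 = 991c941f
query mem[0x25]=0x54, mem[0x28]=0xcd, mem[0x0c]=0x1a, mem[0x0e]=0xb0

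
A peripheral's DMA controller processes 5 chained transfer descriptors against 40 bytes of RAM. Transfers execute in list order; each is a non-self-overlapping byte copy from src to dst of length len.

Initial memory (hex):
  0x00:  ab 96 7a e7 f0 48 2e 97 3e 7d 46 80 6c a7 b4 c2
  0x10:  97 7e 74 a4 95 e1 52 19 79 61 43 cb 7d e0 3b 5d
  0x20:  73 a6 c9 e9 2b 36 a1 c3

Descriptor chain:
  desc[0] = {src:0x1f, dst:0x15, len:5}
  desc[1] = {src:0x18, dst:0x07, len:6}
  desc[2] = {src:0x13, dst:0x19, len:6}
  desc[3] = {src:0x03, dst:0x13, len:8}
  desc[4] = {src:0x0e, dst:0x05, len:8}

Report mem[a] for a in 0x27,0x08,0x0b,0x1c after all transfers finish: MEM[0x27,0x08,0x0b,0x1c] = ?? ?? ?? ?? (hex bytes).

  after D0: wrote 5B at 0x15 = 5d73a6c9e9
  after D1: wrote 6B at 0x07 = c9e943cb7de0
  after D2: wrote 6B at 0x19 = a4955d73a6c9
  after D3: wrote 8B at 0x13 = e7f0482ec9e943cb
  after D4: wrote 8B at 0x05 = b4c2977e74e7f048
query mem[0x27]=0xc3, mem[0x08]=0x7e, mem[0x0b]=0xf0, mem[0x1c]=0x73

MEM[0x27,0x08,0x0b,0x1c] = c3 7e f0 73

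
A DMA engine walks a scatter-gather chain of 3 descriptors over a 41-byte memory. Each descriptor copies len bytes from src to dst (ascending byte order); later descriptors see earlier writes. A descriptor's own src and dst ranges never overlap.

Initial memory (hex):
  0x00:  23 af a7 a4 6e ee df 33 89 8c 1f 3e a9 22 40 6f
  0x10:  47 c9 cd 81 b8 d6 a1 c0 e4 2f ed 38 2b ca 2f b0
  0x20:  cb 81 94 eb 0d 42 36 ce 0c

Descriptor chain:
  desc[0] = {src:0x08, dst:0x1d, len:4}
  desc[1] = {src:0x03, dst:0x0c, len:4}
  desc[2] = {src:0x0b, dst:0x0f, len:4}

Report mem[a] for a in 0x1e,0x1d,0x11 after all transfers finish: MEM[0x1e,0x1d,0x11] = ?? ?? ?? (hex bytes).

MEM[0x1e,0x1d,0x11] = 8c 89 6e

D0: mem[0x1d..0x20] <- [89 8c 1f 3e]
D1: mem[0x0c..0x0f] <- [a4 6e ee df]
D2: mem[0x0f..0x12] <- [3e a4 6e ee]
query mem[0x1e]=0x8c, mem[0x1d]=0x89, mem[0x11]=0x6e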